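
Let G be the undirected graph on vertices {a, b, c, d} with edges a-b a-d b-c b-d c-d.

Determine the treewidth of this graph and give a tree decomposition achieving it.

Each bag holds 3 vertices, so the decomposition has width 2, which upper-bounds the treewidth. Conversely, {b, c, d} is a clique of size 3, and the vertices of any clique must share a bag in every tree decomposition; so some bag has ≥ 3 vertices and tw(G) ≥ 2. The upper and lower bounds meet at 2, so that is the treewidth.

Treewidth 2.
One optimal decomposition is:
Bags: B1 = {b, c, d}  B2 = {a, b, d}
Tree: B1–B2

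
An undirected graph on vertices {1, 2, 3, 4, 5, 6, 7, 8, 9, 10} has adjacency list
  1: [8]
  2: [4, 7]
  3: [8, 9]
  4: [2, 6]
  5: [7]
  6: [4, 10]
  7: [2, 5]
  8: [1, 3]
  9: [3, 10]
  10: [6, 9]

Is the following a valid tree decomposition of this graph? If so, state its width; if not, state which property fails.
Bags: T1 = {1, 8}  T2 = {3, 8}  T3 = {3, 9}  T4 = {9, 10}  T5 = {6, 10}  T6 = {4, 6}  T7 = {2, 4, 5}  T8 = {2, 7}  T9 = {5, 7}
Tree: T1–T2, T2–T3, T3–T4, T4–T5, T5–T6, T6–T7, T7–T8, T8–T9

A tree decomposition must satisfy three properties: every vertex lies in some bag; for every edge, both endpoints lie together in some bag; and for every vertex, the bags containing it form a connected subtree. Here bags containing vertex 5 are not connected in the tree, so the decomposition is invalid.

No — bags containing vertex 5 are not connected in the tree.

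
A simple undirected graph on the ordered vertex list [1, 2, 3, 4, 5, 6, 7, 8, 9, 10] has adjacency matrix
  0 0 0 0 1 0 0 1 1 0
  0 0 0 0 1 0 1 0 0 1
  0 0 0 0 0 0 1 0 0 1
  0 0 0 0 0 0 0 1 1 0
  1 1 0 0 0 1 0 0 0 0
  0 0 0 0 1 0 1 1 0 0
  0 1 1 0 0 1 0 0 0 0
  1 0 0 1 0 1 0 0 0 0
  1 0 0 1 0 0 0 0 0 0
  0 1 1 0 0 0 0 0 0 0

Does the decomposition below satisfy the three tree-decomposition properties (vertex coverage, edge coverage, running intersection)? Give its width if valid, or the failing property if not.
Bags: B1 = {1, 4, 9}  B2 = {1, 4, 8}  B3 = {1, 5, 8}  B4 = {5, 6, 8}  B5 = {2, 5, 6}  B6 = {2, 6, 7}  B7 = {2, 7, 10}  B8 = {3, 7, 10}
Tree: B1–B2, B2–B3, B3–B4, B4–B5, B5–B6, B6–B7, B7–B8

Yes; width 2.

Vertex coverage: the bags together contain {1, 2, 3, 4, 5, 6, 7, 8, 9, 10}, the full vertex set. Edge coverage: each edge of G has both endpoints in at least one bag. Running intersection: for every vertex, the bags containing it form a connected subtree. All three properties hold, so this is a valid tree decomposition of width max|bag| − 1 = 2, and hence tw(G) ≤ 2.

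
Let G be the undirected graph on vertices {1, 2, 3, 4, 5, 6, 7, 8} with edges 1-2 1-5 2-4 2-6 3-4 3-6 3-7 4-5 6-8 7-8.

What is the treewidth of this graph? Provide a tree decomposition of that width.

Treewidth 2.
One such decomposition:
Bags: B1 = {1, 2, 5}  B2 = {2, 4, 5}  B3 = {2, 4, 6}  B4 = {3, 4, 6}  B5 = {3, 6, 8}  B6 = {3, 7, 8}
Tree: B1–B2, B2–B3, B3–B4, B4–B5, B5–B6

Each bag holds 3 vertices, so the decomposition has width 2, which upper-bounds the treewidth. For the lower bound, G contains the cycle 1–5–4–2–1, so G is not a forest; only forests have treewidth ≤ 1, hence tw(G) ≥ 2. The upper and lower bounds meet at 2, so that is the treewidth.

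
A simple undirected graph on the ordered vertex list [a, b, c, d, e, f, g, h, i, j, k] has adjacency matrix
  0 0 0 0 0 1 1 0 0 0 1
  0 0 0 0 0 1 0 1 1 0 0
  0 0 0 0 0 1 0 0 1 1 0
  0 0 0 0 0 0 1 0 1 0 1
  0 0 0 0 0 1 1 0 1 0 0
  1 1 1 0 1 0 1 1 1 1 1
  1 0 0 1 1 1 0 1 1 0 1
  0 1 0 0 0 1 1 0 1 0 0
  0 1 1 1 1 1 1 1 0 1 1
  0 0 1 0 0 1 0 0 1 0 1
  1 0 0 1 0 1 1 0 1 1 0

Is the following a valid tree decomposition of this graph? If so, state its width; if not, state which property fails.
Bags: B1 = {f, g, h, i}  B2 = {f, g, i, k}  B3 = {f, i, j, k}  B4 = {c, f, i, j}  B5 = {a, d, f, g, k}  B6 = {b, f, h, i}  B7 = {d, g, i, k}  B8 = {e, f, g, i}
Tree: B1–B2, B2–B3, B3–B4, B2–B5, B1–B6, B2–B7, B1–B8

No — bags containing vertex d are not connected in the tree.

A tree decomposition must satisfy three properties: every vertex lies in some bag; for every edge, both endpoints lie together in some bag; and for every vertex, the bags containing it form a connected subtree. Here bags containing vertex d are not connected in the tree, so the decomposition is invalid.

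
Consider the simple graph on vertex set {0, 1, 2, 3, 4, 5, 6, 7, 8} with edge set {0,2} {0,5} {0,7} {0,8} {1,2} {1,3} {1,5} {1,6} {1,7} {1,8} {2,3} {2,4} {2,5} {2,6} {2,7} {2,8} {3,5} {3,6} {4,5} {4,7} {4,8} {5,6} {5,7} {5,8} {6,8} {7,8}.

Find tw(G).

4

A width-4 tree decomposition is:
Bags: B1 = {2, 4, 5, 7, 8}  B2 = {0, 2, 5, 7, 8}  B3 = {1, 2, 5, 7, 8}  B4 = {1, 2, 5, 6, 8}  B5 = {1, 2, 3, 5, 6}
Tree: B1–B2, B1–B3, B3–B4, B4–B5
The largest bag has 5 vertices, giving width 4; this decomposition certifies tw(G) ≤ 4. For the lower bound, the 5 vertices {1, 2, 5, 6, 8} are pairwise adjacent, and any tree decomposition puts a clique entirely inside one bag — forcing width ≥ 4. The upper and lower bounds meet at 4, so that is the treewidth.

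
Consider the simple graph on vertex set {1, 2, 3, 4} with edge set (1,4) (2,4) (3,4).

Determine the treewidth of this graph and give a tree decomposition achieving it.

The largest bag has 2 vertices, giving width 1; this decomposition certifies tw(G) ≤ 1. G has an edge, so its treewidth is at least 1. The upper and lower bounds meet at 1, so that is the treewidth.

Treewidth 1.
Bags: B1 = {1, 4}  B2 = {3, 4}  B3 = {2, 4}
Tree: B1–B2, B1–B3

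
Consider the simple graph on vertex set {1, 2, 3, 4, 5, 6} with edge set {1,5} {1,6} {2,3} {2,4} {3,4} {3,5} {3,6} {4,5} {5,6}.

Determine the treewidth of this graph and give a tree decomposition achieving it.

The largest bag has 3 vertices, giving width 2; this decomposition certifies tw(G) ≤ 2. Conversely, {1, 5, 6} is a clique of size 3, and the vertices of any clique must share a bag in every tree decomposition; so some bag has ≥ 3 vertices and tw(G) ≥ 2. Therefore the treewidth is 2.

Treewidth 2.
One optimal decomposition is:
Bags: B1 = {3, 4, 5}  B2 = {2, 3, 4}  B3 = {3, 5, 6}  B4 = {1, 5, 6}
Tree: B1–B2, B1–B3, B3–B4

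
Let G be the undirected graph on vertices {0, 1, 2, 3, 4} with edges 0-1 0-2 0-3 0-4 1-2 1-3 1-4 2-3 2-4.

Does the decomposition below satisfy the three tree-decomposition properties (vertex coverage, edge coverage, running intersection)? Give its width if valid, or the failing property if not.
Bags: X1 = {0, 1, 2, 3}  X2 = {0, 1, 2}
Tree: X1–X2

A tree decomposition must satisfy three properties: every vertex lies in some bag; for every edge, both endpoints lie together in some bag; and for every vertex, the bags containing it form a connected subtree. Here vertex 4 appears in no bag, so the decomposition is invalid.

No — vertex 4 appears in no bag.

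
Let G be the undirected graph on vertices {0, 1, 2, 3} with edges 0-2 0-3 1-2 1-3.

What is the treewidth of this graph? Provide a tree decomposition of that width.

Treewidth 2.
One optimal decomposition is:
Bags: B1 = {0, 1, 2}  B2 = {0, 1, 3}
Tree: B1–B2

The largest bag has 3 vertices, giving width 2; this decomposition certifies tw(G) ≤ 2. For the lower bound, G contains the cycle 0–2–1–3–0, so G is not a forest; only forests have treewidth ≤ 1, hence tw(G) ≥ 2. Therefore the treewidth is 2.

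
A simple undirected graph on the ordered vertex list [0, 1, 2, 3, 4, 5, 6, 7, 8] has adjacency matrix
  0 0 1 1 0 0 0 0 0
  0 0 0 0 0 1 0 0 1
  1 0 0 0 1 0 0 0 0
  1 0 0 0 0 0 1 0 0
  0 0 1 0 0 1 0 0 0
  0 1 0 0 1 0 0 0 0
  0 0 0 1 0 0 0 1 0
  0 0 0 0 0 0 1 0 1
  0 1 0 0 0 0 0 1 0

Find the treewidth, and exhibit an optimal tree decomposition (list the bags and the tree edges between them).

Every bag has size at most 3, so the width is 3 − 1 = 2 and tw(G) ≤ 2. Since 0–2–4–5–1–8–7–6–3–0 is a cycle in G, G is not acyclic. Forests are exactly the graphs of treewidth ≤ 1, so tw(G) ≥ 2. Combining the bounds, tw(G) = 2.

Treewidth 2.
Bags: B1 = {0, 2, 4}  B2 = {0, 4, 5}  B3 = {0, 1, 5}  B4 = {0, 1, 8}  B5 = {0, 7, 8}  B6 = {0, 6, 7}  B7 = {0, 3, 6}
Tree: B1–B2, B2–B3, B3–B4, B4–B5, B5–B6, B6–B7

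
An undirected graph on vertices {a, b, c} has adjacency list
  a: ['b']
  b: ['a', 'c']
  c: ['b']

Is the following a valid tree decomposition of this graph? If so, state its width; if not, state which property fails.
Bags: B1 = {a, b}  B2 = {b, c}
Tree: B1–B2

Yes; width 1.

Vertex coverage: the bags together contain {a, b, c}, the full vertex set. Edge coverage: each edge of G has both endpoints in at least one bag. Running intersection: for every vertex, the bags containing it form a connected subtree. All three properties hold, so this is a valid tree decomposition of width max|bag| − 1 = 1, and hence tw(G) ≤ 1.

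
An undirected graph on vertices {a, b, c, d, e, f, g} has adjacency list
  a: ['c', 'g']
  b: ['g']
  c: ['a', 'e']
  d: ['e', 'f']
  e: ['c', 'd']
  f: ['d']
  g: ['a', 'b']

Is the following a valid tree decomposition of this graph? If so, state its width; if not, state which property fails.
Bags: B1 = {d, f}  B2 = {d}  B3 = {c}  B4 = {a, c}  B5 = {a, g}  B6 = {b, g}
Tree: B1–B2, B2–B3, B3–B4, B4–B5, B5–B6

A tree decomposition must satisfy three properties: every vertex lies in some bag; for every edge, both endpoints lie together in some bag; and for every vertex, the bags containing it form a connected subtree. Here vertex e appears in no bag, so the decomposition is invalid.

No — vertex e appears in no bag.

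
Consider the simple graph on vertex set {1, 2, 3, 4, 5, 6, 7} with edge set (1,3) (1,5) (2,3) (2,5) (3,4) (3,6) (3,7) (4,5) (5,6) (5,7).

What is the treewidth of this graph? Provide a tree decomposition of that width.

The largest bag has 3 vertices, giving width 2; this decomposition certifies tw(G) ≤ 2. For the lower bound, G contains the cycle 5–2–3–1–5, so G is not a forest; only forests have treewidth ≤ 1, hence tw(G) ≥ 2. Therefore the treewidth is 2.

Treewidth 2.
Bags: B1 = {2, 3, 5}  B2 = {1, 3, 5}  B3 = {3, 5, 7}  B4 = {3, 5, 6}  B5 = {3, 4, 5}
Tree: B1–B2, B2–B3, B3–B4, B4–B5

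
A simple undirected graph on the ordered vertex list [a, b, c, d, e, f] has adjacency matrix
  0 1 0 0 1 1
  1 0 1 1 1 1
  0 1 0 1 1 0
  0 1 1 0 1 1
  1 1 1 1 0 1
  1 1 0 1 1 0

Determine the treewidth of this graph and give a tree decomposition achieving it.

Treewidth 3.
One such decomposition:
Bags: B1 = {b, c, d, e}  B2 = {b, d, e, f}  B3 = {a, b, e, f}
Tree: B1–B2, B2–B3

Every bag has size at most 4, so the width is 4 − 1 = 3 and tw(G) ≤ 3. On the other hand G contains the 4-clique {b, c, d, e}. A clique must lie in a single bag of any decomposition, so no decomposition can have width below 3. The upper and lower bounds meet at 3, so that is the treewidth.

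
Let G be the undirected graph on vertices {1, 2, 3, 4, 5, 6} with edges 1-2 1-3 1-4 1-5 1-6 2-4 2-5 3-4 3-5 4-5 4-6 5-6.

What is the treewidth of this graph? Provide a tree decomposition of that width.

The largest bag has 4 vertices, giving width 3; this decomposition certifies tw(G) ≤ 3. Conversely, {1, 2, 4, 5} is a clique of size 4, and the vertices of any clique must share a bag in every tree decomposition; so some bag has ≥ 4 vertices and tw(G) ≥ 3. Combining the bounds, tw(G) = 3.

Treewidth 3.
Bags: B1 = {1, 2, 4, 5}  B2 = {1, 3, 4, 5}  B3 = {1, 4, 5, 6}
Tree: B1–B2, B2–B3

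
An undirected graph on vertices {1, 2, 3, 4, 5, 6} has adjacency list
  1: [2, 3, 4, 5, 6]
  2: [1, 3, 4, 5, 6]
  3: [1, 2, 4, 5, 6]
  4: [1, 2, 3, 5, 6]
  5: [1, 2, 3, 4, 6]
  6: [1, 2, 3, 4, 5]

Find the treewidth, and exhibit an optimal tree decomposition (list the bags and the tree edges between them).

A single bag containing all 6 vertices is trivially a valid decomposition of width 5. Conversely, {1, 2, 3, 4, 5, 6} is a clique of size 6, and the vertices of any clique must share a bag in every tree decomposition; so some bag has ≥ 6 vertices and tw(G) ≥ 5. Combining the bounds, tw(G) = 5.

Treewidth 5.
One optimal decomposition is:
Bags: B1 = {1, 2, 3, 4, 5, 6}
Tree: (single bag)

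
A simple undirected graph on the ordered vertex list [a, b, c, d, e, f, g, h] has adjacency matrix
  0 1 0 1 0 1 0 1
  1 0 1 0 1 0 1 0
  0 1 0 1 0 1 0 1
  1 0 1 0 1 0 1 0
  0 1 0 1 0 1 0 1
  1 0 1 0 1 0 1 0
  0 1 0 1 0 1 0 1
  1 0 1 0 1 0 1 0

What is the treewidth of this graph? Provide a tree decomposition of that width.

The largest bag has 5 vertices, giving width 4; this decomposition certifies tw(G) ≤ 4. For the lower bound: the 5 vertex sets {a,h}, {c,d}, {e,f}, {g}, {b} are disjoint, each induces a connected subgraph, and every pair is joined by at least one edge of G. Contracting each set to a single vertex therefore yields K_{5} as a minor, and since treewidth is minor-monotone, tw(G) ≥ tw(K_{5}) = 4. Hence tw(G) = 4 exactly.

Treewidth 4.
Bags: B1 = {a, c, e, g, h}  B2 = {a, c, d, e, g}  B3 = {a, c, e, f, g}  B4 = {a, b, c, e, g}
Tree: B1–B2, B2–B3, B3–B4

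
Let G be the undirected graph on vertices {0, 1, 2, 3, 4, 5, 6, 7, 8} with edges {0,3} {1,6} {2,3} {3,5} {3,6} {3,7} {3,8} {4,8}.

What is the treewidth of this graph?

A width-1 tree decomposition is:
Bags: B1 = {3, 5}  B2 = {3, 8}  B3 = {3, 6}  B4 = {2, 3}  B5 = {4, 8}  B6 = {0, 3}  B7 = {1, 6}  B8 = {3, 7}
Tree: B1–B2, B1–B3, B1–B4, B2–B5, B1–B6, B3–B7, B1–B8
Every bag has size at most 2, so the width is 2 − 1 = 1 and tw(G) ≤ 1. Since G has at least one edge (e.g. 3–5), it is not an edgeless graph, so tw(G) ≥ 1. The upper and lower bounds meet at 1, so that is the treewidth.

1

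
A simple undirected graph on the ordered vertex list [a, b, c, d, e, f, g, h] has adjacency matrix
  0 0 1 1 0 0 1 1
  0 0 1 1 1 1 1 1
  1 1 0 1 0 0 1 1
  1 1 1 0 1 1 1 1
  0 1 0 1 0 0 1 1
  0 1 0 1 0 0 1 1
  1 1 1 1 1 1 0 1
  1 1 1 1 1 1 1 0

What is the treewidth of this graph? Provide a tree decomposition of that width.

The largest bag has 5 vertices, giving width 4; this decomposition certifies tw(G) ≤ 4. For the lower bound, the 5 vertices {a, c, d, g, h} are pairwise adjacent, and any tree decomposition puts a clique entirely inside one bag — forcing width ≥ 4. Hence tw(G) = 4 exactly.

Treewidth 4.
One such decomposition:
Bags: B1 = {b, d, f, g, h}  B2 = {b, c, d, g, h}  B3 = {b, d, e, g, h}  B4 = {a, c, d, g, h}
Tree: B1–B2, B2–B3, B2–B4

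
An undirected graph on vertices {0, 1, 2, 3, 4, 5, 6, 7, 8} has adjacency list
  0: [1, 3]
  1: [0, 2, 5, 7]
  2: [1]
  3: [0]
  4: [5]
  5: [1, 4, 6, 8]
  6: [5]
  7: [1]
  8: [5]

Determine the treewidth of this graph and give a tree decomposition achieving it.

Every bag has size at most 2, so the width is 2 − 1 = 1 and tw(G) ≤ 1. G has an edge, so its treewidth is at least 1. Therefore the treewidth is 1.

Treewidth 1.
Bags: B1 = {1, 2}  B2 = {0, 1}  B3 = {1, 7}  B4 = {1, 5}  B5 = {5, 8}  B6 = {0, 3}  B7 = {5, 6}  B8 = {4, 5}
Tree: B1–B2, B2–B3, B1–B4, B4–B5, B2–B6, B4–B7, B5–B8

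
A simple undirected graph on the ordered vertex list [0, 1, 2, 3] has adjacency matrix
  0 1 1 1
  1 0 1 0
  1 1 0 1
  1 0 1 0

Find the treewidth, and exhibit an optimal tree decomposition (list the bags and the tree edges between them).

The largest bag has 3 vertices, giving width 2; this decomposition certifies tw(G) ≤ 2. Conversely, {0, 1, 2} is a clique of size 3, and the vertices of any clique must share a bag in every tree decomposition; so some bag has ≥ 3 vertices and tw(G) ≥ 2. Hence tw(G) = 2 exactly.

Treewidth 2.
One optimal decomposition is:
Bags: B1 = {0, 1, 2}  B2 = {0, 2, 3}
Tree: B1–B2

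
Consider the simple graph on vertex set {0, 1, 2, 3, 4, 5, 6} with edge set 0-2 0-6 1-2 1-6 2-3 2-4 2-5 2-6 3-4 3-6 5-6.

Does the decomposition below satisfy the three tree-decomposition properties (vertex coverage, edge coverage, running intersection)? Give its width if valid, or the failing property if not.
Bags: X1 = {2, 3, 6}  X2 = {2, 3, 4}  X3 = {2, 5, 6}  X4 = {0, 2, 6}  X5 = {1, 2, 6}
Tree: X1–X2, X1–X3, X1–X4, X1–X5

Yes; width 2.

Vertex coverage: the bags together contain {0, 1, 2, 3, 4, 5, 6}, the full vertex set. Edge coverage: each edge of G has both endpoints in at least one bag. Running intersection: for every vertex, the bags containing it form a connected subtree. All three properties hold, so this is a valid tree decomposition of width max|bag| − 1 = 2, and hence tw(G) ≤ 2.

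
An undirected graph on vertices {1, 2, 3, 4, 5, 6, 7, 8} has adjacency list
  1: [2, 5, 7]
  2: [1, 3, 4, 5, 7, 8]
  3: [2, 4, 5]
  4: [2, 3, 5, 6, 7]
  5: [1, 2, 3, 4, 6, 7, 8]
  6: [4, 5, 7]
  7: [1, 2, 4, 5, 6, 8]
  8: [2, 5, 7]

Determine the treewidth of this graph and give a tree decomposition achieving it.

Every bag has size at most 4, so the width is 4 − 1 = 3 and tw(G) ≤ 3. On the other hand G contains the 4-clique {2, 3, 4, 5}. A clique must lie in a single bag of any decomposition, so no decomposition can have width below 3. Hence tw(G) = 3 exactly.

Treewidth 3.
Bags: B1 = {2, 5, 7, 8}  B2 = {2, 4, 5, 7}  B3 = {2, 3, 4, 5}  B4 = {4, 5, 6, 7}  B5 = {1, 2, 5, 7}
Tree: B1–B2, B2–B3, B2–B4, B2–B5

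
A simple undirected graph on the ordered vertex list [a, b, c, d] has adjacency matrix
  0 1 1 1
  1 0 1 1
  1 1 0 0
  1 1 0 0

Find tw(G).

A width-2 tree decomposition is:
Bags: B1 = {a, b, c}  B2 = {a, b, d}
Tree: B1–B2
Every bag has size at most 3, so the width is 3 − 1 = 2 and tw(G) ≤ 2. For the lower bound, the 3 vertices {a, b, d} are pairwise adjacent, and any tree decomposition puts a clique entirely inside one bag — forcing width ≥ 2. Hence tw(G) = 2 exactly.

2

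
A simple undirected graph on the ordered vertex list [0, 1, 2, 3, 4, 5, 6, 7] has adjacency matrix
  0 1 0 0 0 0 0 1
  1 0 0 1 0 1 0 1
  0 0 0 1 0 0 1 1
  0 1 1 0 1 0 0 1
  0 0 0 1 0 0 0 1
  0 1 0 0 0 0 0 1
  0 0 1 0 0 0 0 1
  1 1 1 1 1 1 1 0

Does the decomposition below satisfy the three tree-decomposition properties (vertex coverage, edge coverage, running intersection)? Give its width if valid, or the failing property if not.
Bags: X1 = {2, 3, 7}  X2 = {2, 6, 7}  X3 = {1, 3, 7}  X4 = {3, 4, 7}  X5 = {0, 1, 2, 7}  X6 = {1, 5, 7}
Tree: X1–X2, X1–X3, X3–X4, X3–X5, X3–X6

No — bags containing vertex 2 are not connected in the tree.

A tree decomposition must satisfy three properties: every vertex lies in some bag; for every edge, both endpoints lie together in some bag; and for every vertex, the bags containing it form a connected subtree. Here bags containing vertex 2 are not connected in the tree, so the decomposition is invalid.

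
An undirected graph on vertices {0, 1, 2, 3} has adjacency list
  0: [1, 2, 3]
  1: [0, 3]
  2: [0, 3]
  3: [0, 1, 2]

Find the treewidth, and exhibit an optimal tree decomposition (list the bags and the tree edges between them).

Each bag holds 3 vertices, so the decomposition has width 2, which upper-bounds the treewidth. Conversely, {0, 1, 3} is a clique of size 3, and the vertices of any clique must share a bag in every tree decomposition; so some bag has ≥ 3 vertices and tw(G) ≥ 2. Therefore the treewidth is 2.

Treewidth 2.
One such decomposition:
Bags: B1 = {0, 1, 3}  B2 = {0, 2, 3}
Tree: B1–B2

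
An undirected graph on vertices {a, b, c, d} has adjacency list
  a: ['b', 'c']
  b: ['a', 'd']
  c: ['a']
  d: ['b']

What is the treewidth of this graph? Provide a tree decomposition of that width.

The largest bag has 2 vertices, giving width 1; this decomposition certifies tw(G) ≤ 1. Since G has at least one edge (e.g. c–a), it is not an edgeless graph, so tw(G) ≥ 1. Combining the bounds, tw(G) = 1.

Treewidth 1.
One optimal decomposition is:
Bags: B1 = {a, c}  B2 = {a, b}  B3 = {b, d}
Tree: B1–B2, B2–B3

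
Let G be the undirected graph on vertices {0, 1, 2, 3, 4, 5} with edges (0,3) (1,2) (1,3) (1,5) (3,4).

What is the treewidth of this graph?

1

A width-1 tree decomposition is:
Bags: B1 = {1, 3}  B2 = {3, 4}  B3 = {1, 5}  B4 = {0, 3}  B5 = {1, 2}
Tree: B1–B2, B1–B3, B1–B4, B3–B5
The largest bag has 2 vertices, giving width 1; this decomposition certifies tw(G) ≤ 1. Any graph with an edge has treewidth ≥ 1, and G has the edge 1–3. Hence tw(G) = 1 exactly.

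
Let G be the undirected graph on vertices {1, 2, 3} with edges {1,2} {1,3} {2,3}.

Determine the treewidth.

2

A width-2 tree decomposition is:
Bags: B1 = {1, 2, 3}
Tree: (single bag)
A single bag containing all 3 vertices is trivially a valid decomposition of width 2. On the other hand G contains the 3-clique {1, 2, 3}. A clique must lie in a single bag of any decomposition, so no decomposition can have width below 2. The upper and lower bounds meet at 2, so that is the treewidth.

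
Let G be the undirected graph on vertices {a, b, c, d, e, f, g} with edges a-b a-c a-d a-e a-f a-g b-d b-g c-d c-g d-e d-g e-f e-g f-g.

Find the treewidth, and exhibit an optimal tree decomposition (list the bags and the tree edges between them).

Treewidth 3.
One such decomposition:
Bags: B1 = {a, d, e, g}  B2 = {a, c, d, g}  B3 = {a, b, d, g}  B4 = {a, e, f, g}
Tree: B1–B2, B1–B3, B1–B4

Each bag holds 4 vertices, so the decomposition has width 3, which upper-bounds the treewidth. On the other hand G contains the 4-clique {a, d, e, g}. A clique must lie in a single bag of any decomposition, so no decomposition can have width below 3. The upper and lower bounds meet at 3, so that is the treewidth.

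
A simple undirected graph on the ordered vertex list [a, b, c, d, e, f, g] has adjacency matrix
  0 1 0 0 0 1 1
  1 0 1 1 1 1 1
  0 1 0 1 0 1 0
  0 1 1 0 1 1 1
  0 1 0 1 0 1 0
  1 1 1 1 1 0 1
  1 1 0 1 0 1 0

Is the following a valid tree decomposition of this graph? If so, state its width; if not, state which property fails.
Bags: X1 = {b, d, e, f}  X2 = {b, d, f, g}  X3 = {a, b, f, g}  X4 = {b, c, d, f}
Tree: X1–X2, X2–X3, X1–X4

Checking the three conditions: (i) the bags cover all of {a, b, c, d, e, f, g}; (ii) for each edge, some bag contains both endpoints; (iii) the bags containing any fixed vertex form a subtree. All hold, so the decomposition is valid with width 4 − 1 = 3.

Yes; width 3.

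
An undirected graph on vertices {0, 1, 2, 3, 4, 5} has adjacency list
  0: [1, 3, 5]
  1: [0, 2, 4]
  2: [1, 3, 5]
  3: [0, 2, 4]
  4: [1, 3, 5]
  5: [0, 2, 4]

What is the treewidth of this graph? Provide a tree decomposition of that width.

Treewidth 3.
One such decomposition:
Bags: B1 = {1, 3, 4, 5}  B2 = {1, 2, 3, 5}  B3 = {0, 1, 3, 5}
Tree: B1–B2, B2–B3

Each bag holds 4 vertices, so the decomposition has width 3, which upper-bounds the treewidth. For the lower bound: the 4 vertex sets {4,5}, {1,2}, {3}, {0} are disjoint, each induces a connected subgraph, and every pair is joined by at least one edge of G. Contracting each set to a single vertex therefore yields K_{4} as a minor, and since treewidth is minor-monotone, tw(G) ≥ tw(K_{4}) = 3. The upper and lower bounds meet at 3, so that is the treewidth.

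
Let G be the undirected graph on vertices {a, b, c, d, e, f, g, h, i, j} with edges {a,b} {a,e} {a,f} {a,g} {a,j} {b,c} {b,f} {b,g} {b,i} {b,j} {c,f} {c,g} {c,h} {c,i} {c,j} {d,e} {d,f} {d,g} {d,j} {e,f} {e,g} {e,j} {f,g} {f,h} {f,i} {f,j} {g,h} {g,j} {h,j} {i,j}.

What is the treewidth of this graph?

A width-4 tree decomposition is:
Bags: B1 = {a, e, f, g, j}  B2 = {a, b, f, g, j}  B3 = {b, c, f, g, j}  B4 = {b, c, f, i, j}  B5 = {d, e, f, g, j}  B6 = {c, f, g, h, j}
Tree: B1–B2, B2–B3, B3–B4, B1–B5, B3–B6
Every bag has size at most 5, so the width is 5 − 1 = 4 and tw(G) ≤ 4. Conversely, {d, e, f, g, j} is a clique of size 5, and the vertices of any clique must share a bag in every tree decomposition; so some bag has ≥ 5 vertices and tw(G) ≥ 4. Therefore the treewidth is 4.

4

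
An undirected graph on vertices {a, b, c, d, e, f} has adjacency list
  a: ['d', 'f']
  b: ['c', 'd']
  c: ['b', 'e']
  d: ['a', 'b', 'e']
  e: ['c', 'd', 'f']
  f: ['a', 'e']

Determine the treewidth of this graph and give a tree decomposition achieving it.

Each bag holds 3 vertices, so the decomposition has width 2, which upper-bounds the treewidth. For the lower bound, G contains the cycle b–c–e–d–b, so G is not a forest; only forests have treewidth ≤ 1, hence tw(G) ≥ 2. Therefore the treewidth is 2.

Treewidth 2.
Bags: B1 = {b, c, d}  B2 = {c, d, e}  B3 = {a, d, e}  B4 = {a, e, f}
Tree: B1–B2, B2–B3, B3–B4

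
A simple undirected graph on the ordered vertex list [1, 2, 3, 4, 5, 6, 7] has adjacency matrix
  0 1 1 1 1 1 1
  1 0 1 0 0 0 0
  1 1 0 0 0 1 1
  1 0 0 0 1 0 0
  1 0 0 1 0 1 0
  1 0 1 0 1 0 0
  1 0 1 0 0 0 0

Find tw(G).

2

A width-2 tree decomposition is:
Bags: B1 = {1, 5, 6}  B2 = {1, 4, 5}  B3 = {1, 3, 6}  B4 = {1, 2, 3}  B5 = {1, 3, 7}
Tree: B1–B2, B1–B3, B3–B4, B3–B5
Every bag has size at most 3, so the width is 3 − 1 = 2 and tw(G) ≤ 2. Conversely, {1, 2, 3} is a clique of size 3, and the vertices of any clique must share a bag in every tree decomposition; so some bag has ≥ 3 vertices and tw(G) ≥ 2. Hence tw(G) = 2 exactly.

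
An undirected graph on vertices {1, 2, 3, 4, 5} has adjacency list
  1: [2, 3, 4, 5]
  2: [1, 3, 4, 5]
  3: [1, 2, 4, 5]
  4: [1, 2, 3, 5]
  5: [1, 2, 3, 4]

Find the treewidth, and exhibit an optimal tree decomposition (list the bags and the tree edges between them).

A single bag containing all 5 vertices is trivially a valid decomposition of width 4. On the other hand G contains the 5-clique {1, 2, 3, 4, 5}. A clique must lie in a single bag of any decomposition, so no decomposition can have width below 4. Therefore the treewidth is 4.

Treewidth 4.
One optimal decomposition is:
Bags: B1 = {1, 2, 3, 4, 5}
Tree: (single bag)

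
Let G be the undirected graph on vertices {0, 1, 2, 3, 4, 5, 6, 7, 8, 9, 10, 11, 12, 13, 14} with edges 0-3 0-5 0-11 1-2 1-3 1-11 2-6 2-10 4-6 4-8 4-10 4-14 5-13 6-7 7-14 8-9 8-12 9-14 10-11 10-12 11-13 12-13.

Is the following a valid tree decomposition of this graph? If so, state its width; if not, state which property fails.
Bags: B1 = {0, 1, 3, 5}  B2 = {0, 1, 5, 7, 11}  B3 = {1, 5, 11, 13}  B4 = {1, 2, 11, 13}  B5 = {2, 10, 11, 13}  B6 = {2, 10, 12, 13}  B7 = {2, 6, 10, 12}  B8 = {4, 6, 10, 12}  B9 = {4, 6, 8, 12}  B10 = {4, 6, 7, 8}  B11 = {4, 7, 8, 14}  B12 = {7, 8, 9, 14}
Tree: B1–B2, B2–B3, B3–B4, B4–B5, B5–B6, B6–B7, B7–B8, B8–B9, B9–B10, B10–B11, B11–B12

A tree decomposition must satisfy three properties: every vertex lies in some bag; for every edge, both endpoints lie together in some bag; and for every vertex, the bags containing it form a connected subtree. Here bags containing vertex 7 are not connected in the tree, so the decomposition is invalid.

No — bags containing vertex 7 are not connected in the tree.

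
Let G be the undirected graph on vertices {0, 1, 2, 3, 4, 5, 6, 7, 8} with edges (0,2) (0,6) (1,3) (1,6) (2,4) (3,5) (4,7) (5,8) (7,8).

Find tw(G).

2

A width-2 tree decomposition is:
Bags: B1 = {2, 4, 7}  B2 = {2, 7, 8}  B3 = {2, 5, 8}  B4 = {2, 3, 5}  B5 = {1, 2, 3}  B6 = {1, 2, 6}  B7 = {0, 2, 6}
Tree: B1–B2, B2–B3, B3–B4, B4–B5, B5–B6, B6–B7
Each bag holds 3 vertices, so the decomposition has width 2, which upper-bounds the treewidth. The edges 2–4–7–8–5–3–1–6–0–2 form a cycle, so G is not a tree and its treewidth is at least 2. Combining the bounds, tw(G) = 2.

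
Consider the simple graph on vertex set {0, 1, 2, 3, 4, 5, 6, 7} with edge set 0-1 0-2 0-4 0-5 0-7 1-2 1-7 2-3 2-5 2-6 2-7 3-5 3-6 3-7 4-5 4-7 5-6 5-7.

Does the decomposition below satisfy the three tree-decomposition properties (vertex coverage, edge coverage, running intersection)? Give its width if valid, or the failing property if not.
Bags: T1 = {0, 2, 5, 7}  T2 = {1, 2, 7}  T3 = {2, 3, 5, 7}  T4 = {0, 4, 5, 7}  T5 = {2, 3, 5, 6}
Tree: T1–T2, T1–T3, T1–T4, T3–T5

No — edge (0,1) lies in no bag.

A tree decomposition must satisfy three properties: every vertex lies in some bag; for every edge, both endpoints lie together in some bag; and for every vertex, the bags containing it form a connected subtree. Here edge (0,1) lies in no bag, so the decomposition is invalid.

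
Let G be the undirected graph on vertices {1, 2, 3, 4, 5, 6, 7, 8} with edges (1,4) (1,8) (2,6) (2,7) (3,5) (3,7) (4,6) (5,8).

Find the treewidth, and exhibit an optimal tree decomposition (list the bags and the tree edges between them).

Each bag holds 3 vertices, so the decomposition has width 2, which upper-bounds the treewidth. For the lower bound, G contains the cycle 3–5–8–1–4–6–2–7–3, so G is not a forest; only forests have treewidth ≤ 1, hence tw(G) ≥ 2. The upper and lower bounds meet at 2, so that is the treewidth.

Treewidth 2.
Bags: B1 = {3, 5, 8}  B2 = {1, 3, 8}  B3 = {1, 3, 4}  B4 = {3, 4, 6}  B5 = {2, 3, 6}  B6 = {2, 3, 7}
Tree: B1–B2, B2–B3, B3–B4, B4–B5, B5–B6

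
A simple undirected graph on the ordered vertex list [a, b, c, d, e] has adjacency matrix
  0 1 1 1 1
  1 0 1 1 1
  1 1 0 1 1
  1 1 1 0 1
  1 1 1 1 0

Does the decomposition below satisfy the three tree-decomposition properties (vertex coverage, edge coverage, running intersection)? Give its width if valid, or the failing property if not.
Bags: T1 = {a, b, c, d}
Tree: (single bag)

A tree decomposition must satisfy three properties: every vertex lies in some bag; for every edge, both endpoints lie together in some bag; and for every vertex, the bags containing it form a connected subtree. Here vertex e appears in no bag, so the decomposition is invalid.

No — vertex e appears in no bag.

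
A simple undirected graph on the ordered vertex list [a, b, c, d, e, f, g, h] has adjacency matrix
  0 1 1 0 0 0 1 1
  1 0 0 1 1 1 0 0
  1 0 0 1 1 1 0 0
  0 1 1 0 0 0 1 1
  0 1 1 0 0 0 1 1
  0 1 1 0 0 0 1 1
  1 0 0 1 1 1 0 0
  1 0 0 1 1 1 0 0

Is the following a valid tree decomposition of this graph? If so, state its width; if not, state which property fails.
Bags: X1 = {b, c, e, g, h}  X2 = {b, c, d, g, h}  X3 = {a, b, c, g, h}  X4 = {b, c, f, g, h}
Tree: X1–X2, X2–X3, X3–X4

Checking the three conditions: (i) the bags cover all of {a, b, c, d, e, f, g, h}; (ii) for each edge, some bag contains both endpoints; (iii) the bags containing any fixed vertex form a subtree. All hold, so the decomposition is valid with width 5 − 1 = 4.

Yes; width 4.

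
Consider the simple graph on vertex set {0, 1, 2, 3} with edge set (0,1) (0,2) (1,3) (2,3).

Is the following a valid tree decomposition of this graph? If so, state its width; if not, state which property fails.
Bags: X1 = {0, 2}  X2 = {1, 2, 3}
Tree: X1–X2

No — edge (1,0) lies in no bag.

A tree decomposition must satisfy three properties: every vertex lies in some bag; for every edge, both endpoints lie together in some bag; and for every vertex, the bags containing it form a connected subtree. Here edge (1,0) lies in no bag, so the decomposition is invalid.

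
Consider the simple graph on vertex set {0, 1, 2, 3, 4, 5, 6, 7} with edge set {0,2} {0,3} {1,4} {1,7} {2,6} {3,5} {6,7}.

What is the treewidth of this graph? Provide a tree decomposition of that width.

Treewidth 1.
One such decomposition:
Bags: B1 = {1, 4}  B2 = {1, 7}  B3 = {6, 7}  B4 = {2, 6}  B5 = {0, 2}  B6 = {0, 3}  B7 = {3, 5}
Tree: B1–B2, B2–B3, B3–B4, B4–B5, B5–B6, B6–B7

Every bag has size at most 2, so the width is 2 − 1 = 1 and tw(G) ≤ 1. G has an edge, so its treewidth is at least 1. The upper and lower bounds meet at 1, so that is the treewidth.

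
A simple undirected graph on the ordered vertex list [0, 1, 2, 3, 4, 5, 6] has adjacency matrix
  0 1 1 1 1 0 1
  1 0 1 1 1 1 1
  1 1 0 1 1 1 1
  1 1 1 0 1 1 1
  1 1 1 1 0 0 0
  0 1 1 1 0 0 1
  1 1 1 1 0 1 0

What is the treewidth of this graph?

4

A width-4 tree decomposition is:
Bags: B1 = {1, 2, 3, 5, 6}  B2 = {0, 1, 2, 3, 6}  B3 = {0, 1, 2, 3, 4}
Tree: B1–B2, B2–B3
The largest bag has 5 vertices, giving width 4; this decomposition certifies tw(G) ≤ 4. For the lower bound, the 5 vertices {0, 1, 2, 3, 4} are pairwise adjacent, and any tree decomposition puts a clique entirely inside one bag — forcing width ≥ 4. The upper and lower bounds meet at 4, so that is the treewidth.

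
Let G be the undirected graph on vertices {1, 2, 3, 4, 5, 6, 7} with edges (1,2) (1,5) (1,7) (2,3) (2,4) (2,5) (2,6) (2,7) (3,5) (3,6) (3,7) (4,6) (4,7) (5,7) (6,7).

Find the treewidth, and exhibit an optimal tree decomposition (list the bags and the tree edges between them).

Treewidth 3.
One optimal decomposition is:
Bags: B1 = {1, 2, 5, 7}  B2 = {2, 3, 5, 7}  B3 = {2, 3, 6, 7}  B4 = {2, 4, 6, 7}
Tree: B1–B2, B2–B3, B3–B4

Each bag holds 4 vertices, so the decomposition has width 3, which upper-bounds the treewidth. For the lower bound, the 4 vertices {1, 2, 5, 7} are pairwise adjacent, and any tree decomposition puts a clique entirely inside one bag — forcing width ≥ 3. Combining the bounds, tw(G) = 3.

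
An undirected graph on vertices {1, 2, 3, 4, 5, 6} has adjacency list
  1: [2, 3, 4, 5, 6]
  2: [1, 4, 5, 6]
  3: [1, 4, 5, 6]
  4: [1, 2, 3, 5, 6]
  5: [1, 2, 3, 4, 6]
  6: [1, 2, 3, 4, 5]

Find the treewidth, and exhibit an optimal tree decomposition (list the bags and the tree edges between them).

Every bag has size at most 5, so the width is 5 − 1 = 4 and tw(G) ≤ 4. For the lower bound, the 5 vertices {1, 2, 4, 5, 6} are pairwise adjacent, and any tree decomposition puts a clique entirely inside one bag — forcing width ≥ 4. Therefore the treewidth is 4.

Treewidth 4.
Bags: B1 = {1, 3, 4, 5, 6}  B2 = {1, 2, 4, 5, 6}
Tree: B1–B2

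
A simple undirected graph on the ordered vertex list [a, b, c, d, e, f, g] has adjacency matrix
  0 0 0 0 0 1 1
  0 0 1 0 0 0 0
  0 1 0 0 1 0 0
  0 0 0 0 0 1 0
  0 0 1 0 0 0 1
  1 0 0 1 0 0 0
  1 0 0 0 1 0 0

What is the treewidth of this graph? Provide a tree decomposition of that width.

Treewidth 1.
One such decomposition:
Bags: B1 = {b, c}  B2 = {c, e}  B3 = {e, g}  B4 = {a, g}  B5 = {a, f}  B6 = {d, f}
Tree: B1–B2, B2–B3, B3–B4, B4–B5, B5–B6

The largest bag has 2 vertices, giving width 1; this decomposition certifies tw(G) ≤ 1. Any graph with an edge has treewidth ≥ 1, and G has the edge b–c. Hence tw(G) = 1 exactly.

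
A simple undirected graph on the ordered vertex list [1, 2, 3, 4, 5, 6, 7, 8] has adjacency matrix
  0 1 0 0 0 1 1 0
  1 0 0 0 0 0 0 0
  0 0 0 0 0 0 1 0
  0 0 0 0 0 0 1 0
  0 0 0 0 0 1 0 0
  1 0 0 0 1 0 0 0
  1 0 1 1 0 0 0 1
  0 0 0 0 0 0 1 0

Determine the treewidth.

1

A width-1 tree decomposition is:
Bags: B1 = {1, 2}  B2 = {1, 7}  B3 = {4, 7}  B4 = {1, 6}  B5 = {5, 6}  B6 = {3, 7}  B7 = {7, 8}
Tree: B1–B2, B2–B3, B1–B4, B4–B5, B2–B6, B6–B7
Every bag has size at most 2, so the width is 2 − 1 = 1 and tw(G) ≤ 1. Any graph with an edge has treewidth ≥ 1, and G has the edge 2–1. Combining the bounds, tw(G) = 1.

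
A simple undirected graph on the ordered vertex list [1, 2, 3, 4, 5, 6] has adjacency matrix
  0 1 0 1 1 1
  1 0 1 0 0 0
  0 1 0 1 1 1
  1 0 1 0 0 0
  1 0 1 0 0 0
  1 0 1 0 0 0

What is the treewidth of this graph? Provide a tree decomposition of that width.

The largest bag has 3 vertices, giving width 2; this decomposition certifies tw(G) ≤ 2. Since 2–1–5–3–2 is a cycle in G, G is not acyclic. Forests are exactly the graphs of treewidth ≤ 1, so tw(G) ≥ 2. Combining the bounds, tw(G) = 2.

Treewidth 2.
Bags: B1 = {1, 2, 3}  B2 = {1, 3, 5}  B3 = {1, 3, 4}  B4 = {1, 3, 6}
Tree: B1–B2, B2–B3, B3–B4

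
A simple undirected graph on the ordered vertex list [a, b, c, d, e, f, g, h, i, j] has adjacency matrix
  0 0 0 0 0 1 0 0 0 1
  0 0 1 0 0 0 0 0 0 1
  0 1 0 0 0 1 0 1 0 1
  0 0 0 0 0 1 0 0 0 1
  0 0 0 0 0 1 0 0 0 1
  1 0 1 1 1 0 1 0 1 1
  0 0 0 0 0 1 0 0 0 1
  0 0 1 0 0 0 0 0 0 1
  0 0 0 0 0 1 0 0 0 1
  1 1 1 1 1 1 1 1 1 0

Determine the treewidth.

2

A width-2 tree decomposition is:
Bags: B1 = {f, g, j}  B2 = {c, f, j}  B3 = {c, h, j}  B4 = {a, f, j}  B5 = {f, i, j}  B6 = {e, f, j}  B7 = {b, c, j}  B8 = {d, f, j}
Tree: B1–B2, B2–B3, B2–B4, B4–B5, B5–B6, B3–B7, B2–B8
Every bag has size at most 3, so the width is 3 − 1 = 2 and tw(G) ≤ 2. For the lower bound, the 3 vertices {c, h, j} are pairwise adjacent, and any tree decomposition puts a clique entirely inside one bag — forcing width ≥ 2. The upper and lower bounds meet at 2, so that is the treewidth.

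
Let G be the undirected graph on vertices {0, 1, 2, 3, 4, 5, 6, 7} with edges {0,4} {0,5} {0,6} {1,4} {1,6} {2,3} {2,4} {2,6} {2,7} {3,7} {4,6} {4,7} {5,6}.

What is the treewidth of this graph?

A width-2 tree decomposition is:
Bags: B1 = {0, 4, 6}  B2 = {0, 5, 6}  B3 = {2, 4, 6}  B4 = {2, 4, 7}  B5 = {2, 3, 7}  B6 = {1, 4, 6}
Tree: B1–B2, B1–B3, B3–B4, B4–B5, B3–B6
The largest bag has 3 vertices, giving width 2; this decomposition certifies tw(G) ≤ 2. For the lower bound, the 3 vertices {2, 3, 7} are pairwise adjacent, and any tree decomposition puts a clique entirely inside one bag — forcing width ≥ 2. Therefore the treewidth is 2.

2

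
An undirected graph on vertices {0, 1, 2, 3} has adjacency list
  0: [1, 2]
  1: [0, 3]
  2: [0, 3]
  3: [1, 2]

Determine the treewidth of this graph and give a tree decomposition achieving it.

Treewidth 2.
One such decomposition:
Bags: B1 = {1, 2, 3}  B2 = {0, 1, 2}
Tree: B1–B2

The largest bag has 3 vertices, giving width 2; this decomposition certifies tw(G) ≤ 2. For the lower bound, G contains the cycle 2–3–1–0–2, so G is not a forest; only forests have treewidth ≤ 1, hence tw(G) ≥ 2. Therefore the treewidth is 2.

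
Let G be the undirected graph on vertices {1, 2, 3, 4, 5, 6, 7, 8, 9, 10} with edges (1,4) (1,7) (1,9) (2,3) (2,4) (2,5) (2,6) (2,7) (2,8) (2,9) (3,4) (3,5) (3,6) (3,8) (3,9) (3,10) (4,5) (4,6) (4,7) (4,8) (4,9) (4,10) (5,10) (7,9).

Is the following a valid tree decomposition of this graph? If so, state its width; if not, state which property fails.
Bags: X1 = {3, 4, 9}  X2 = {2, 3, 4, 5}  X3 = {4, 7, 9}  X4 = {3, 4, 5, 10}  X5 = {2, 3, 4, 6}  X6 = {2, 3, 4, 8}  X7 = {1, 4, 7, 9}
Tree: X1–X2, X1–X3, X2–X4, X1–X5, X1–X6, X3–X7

No — edge (2,9) lies in no bag.

A tree decomposition must satisfy three properties: every vertex lies in some bag; for every edge, both endpoints lie together in some bag; and for every vertex, the bags containing it form a connected subtree. Here edge (2,9) lies in no bag, so the decomposition is invalid.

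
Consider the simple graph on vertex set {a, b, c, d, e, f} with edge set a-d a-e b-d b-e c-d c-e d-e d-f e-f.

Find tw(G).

A width-2 tree decomposition is:
Bags: B1 = {b, d, e}  B2 = {d, e, f}  B3 = {a, d, e}  B4 = {c, d, e}
Tree: B1–B2, B1–B3, B2–B4
Every bag has size at most 3, so the width is 3 − 1 = 2 and tw(G) ≤ 2. For the lower bound, the 3 vertices {d, e, f} are pairwise adjacent, and any tree decomposition puts a clique entirely inside one bag — forcing width ≥ 2. The upper and lower bounds meet at 2, so that is the treewidth.

2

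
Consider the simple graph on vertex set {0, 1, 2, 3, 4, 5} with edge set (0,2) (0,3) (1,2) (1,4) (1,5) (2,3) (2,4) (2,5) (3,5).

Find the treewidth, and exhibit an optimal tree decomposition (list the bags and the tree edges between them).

Treewidth 2.
Bags: B1 = {1, 2, 4}  B2 = {1, 2, 5}  B3 = {2, 3, 5}  B4 = {0, 2, 3}
Tree: B1–B2, B2–B3, B3–B4

The largest bag has 3 vertices, giving width 2; this decomposition certifies tw(G) ≤ 2. Conversely, {0, 2, 3} is a clique of size 3, and the vertices of any clique must share a bag in every tree decomposition; so some bag has ≥ 3 vertices and tw(G) ≥ 2. Therefore the treewidth is 2.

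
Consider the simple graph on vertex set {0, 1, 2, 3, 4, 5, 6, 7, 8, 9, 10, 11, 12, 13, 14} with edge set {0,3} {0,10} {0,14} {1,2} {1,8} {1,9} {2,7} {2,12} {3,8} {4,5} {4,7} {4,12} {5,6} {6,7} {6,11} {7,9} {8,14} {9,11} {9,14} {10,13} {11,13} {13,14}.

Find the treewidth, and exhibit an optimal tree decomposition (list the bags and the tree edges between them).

The largest bag has 4 vertices, giving width 3; this decomposition certifies tw(G) ≤ 3. For the lower bound: the 4 vertex sets {4,5,12}, {6}, {7}, {1,2,9,11} are disjoint, each induces a connected subgraph, and every pair is joined by at least one edge of G. Contracting each set to a single vertex therefore yields K_{4} as a minor, and since treewidth is minor-monotone, tw(G) ≥ tw(K_{4}) = 3. Combining the bounds, tw(G) = 3.

Treewidth 3.
Bags: B1 = {4, 5, 6, 12}  B2 = {4, 6, 7, 12}  B3 = {2, 6, 7, 12}  B4 = {2, 6, 7, 11}  B5 = {2, 7, 9, 11}  B6 = {1, 2, 9, 11}  B7 = {1, 9, 11, 13}  B8 = {1, 9, 13, 14}  B9 = {1, 8, 13, 14}  B10 = {8, 10, 13, 14}  B11 = {0, 8, 10, 14}  B12 = {0, 3, 8, 10}
Tree: B1–B2, B2–B3, B3–B4, B4–B5, B5–B6, B6–B7, B7–B8, B8–B9, B9–B10, B10–B11, B11–B12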